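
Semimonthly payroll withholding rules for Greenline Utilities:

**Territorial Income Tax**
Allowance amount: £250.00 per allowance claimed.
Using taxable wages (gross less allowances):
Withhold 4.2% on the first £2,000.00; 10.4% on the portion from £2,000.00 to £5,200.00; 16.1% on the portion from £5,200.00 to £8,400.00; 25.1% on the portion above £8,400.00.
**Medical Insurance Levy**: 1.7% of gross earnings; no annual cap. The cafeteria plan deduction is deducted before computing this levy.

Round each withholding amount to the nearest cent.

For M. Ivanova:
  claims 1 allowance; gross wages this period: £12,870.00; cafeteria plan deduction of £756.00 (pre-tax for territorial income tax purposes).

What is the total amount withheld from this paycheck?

Territorial Income Tax: taxable = £12,870.00 − £756.00 − 1×£250.00 = £11,864.00
  £932.00 + 25.1% × (£11,864.00 − £8,400.00) = £932.00 + 25.1% × £3,464.00 = £1,801.46
Medical Insurance Levy: 1.7% × £12,114.00 = £205.94
Total: £1,801.46 + £205.94 = £2,007.40

£2,007.40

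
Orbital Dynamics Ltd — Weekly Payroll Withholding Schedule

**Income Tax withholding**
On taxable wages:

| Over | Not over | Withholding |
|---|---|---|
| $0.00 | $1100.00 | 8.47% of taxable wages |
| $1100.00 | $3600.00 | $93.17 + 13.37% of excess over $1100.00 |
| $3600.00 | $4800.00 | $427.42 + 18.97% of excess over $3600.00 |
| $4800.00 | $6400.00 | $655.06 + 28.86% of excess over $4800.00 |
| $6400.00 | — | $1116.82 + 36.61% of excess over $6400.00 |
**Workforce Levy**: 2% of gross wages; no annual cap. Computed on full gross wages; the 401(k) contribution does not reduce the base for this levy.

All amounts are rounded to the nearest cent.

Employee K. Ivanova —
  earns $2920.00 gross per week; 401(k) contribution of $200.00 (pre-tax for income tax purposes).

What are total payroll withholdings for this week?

Income Tax: taxable = $2920.00 − $200.00 = $2720.00
  $93.17 + 13.37% × ($2720.00 − $1100.00) = $93.17 + 13.37% × $1620.00 = $309.76
Workforce Levy: 2% × $2920.00 = $58.40
Total: $309.76 + $58.40 = $368.16

$368.16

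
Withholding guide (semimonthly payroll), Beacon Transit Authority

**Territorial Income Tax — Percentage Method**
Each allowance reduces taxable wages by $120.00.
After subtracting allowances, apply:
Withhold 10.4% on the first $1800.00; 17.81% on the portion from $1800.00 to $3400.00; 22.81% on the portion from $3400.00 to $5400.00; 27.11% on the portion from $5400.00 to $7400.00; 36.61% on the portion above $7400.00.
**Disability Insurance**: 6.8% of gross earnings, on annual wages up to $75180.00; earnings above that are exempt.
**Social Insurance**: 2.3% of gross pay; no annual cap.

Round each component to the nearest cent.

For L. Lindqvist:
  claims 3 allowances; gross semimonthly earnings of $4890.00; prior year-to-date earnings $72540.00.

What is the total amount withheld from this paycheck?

Territorial Income Tax: taxable = $4890.00 − 3×$120.00 = $4530.00
  $472.16 + 22.81% × ($4530.00 − $3400.00) = $472.16 + 22.81% × $1130.00 = $729.91
Disability Insurance: cap $75180.00 − YTD $72540.00 = $2640.00 subject; 6.8% × $2640.00 = $179.52
Social Insurance: 2.3% × $4890.00 = $112.47
Total: $729.91 + $179.52 + $112.47 = $1021.90

$1021.90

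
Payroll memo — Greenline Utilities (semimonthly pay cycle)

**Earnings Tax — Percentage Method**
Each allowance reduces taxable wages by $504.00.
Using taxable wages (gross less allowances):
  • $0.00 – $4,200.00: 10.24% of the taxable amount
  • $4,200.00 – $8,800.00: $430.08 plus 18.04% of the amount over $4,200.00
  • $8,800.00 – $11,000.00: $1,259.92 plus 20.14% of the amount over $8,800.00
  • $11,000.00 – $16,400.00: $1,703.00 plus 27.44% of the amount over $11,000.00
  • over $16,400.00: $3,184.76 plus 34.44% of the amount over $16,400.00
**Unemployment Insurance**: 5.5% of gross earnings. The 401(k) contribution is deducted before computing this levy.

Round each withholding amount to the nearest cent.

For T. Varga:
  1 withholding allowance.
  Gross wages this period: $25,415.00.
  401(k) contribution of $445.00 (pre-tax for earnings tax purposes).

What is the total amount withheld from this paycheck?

Earnings Tax: taxable = $25,415.00 − $445.00 − 1×$504.00 = $24,466.00
  $3,184.76 + 34.44% × ($24,466.00 − $16,400.00) = $3,184.76 + 34.44% × $8,066.00 = $5,962.69
Unemployment Insurance: 5.5% × $24,970.00 = $1,373.35
Total: $5,962.69 + $1,373.35 = $7,336.04

$7,336.04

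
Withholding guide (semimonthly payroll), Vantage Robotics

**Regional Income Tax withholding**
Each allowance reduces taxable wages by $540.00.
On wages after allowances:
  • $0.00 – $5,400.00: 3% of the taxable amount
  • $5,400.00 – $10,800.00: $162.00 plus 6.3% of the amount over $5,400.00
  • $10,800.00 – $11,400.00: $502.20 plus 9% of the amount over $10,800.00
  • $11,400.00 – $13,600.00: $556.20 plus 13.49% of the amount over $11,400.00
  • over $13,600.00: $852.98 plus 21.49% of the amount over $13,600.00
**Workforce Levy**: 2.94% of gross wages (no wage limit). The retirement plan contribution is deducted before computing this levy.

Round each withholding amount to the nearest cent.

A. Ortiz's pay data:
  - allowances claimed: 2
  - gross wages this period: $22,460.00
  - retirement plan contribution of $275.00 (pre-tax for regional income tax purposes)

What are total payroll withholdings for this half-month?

$3,118.04

Regional Income Tax: taxable = $22,460.00 − $275.00 − 2×$540.00 = $21,105.00
  $852.98 + 21.49% × ($21,105.00 − $13,600.00) = $852.98 + 21.49% × $7,505.00 = $2,465.80
Workforce Levy: 2.94% × $22,185.00 = $652.24
Total: $2,465.80 + $652.24 = $3,118.04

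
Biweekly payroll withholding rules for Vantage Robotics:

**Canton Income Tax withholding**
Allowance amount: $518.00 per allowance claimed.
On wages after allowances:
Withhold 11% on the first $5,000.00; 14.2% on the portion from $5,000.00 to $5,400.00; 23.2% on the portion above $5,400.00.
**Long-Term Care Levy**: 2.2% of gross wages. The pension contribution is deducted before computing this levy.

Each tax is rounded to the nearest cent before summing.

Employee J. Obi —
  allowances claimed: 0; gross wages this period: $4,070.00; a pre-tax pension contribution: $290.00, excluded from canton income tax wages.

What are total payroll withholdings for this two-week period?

$498.96

Canton Income Tax: taxable = $4,070.00 − $290.00 = $3,780.00
  11% × $3,780.00 = $415.80
Long-Term Care Levy: 2.2% × $3,780.00 = $83.16
Total: $415.80 + $83.16 = $498.96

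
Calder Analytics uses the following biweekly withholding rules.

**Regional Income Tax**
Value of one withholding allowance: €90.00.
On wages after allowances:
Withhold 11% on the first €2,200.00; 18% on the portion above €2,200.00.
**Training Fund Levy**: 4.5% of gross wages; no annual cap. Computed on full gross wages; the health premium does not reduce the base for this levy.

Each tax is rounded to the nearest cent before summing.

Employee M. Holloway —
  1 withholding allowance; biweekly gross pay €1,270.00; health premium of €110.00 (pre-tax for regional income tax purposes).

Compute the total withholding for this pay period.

Regional Income Tax: taxable = €1,270.00 − €110.00 − 1×€90.00 = €1,070.00
  11% × €1,070.00 = €117.70
Training Fund Levy: 4.5% × €1,270.00 = €57.15
Total: €117.70 + €57.15 = €174.85

€174.85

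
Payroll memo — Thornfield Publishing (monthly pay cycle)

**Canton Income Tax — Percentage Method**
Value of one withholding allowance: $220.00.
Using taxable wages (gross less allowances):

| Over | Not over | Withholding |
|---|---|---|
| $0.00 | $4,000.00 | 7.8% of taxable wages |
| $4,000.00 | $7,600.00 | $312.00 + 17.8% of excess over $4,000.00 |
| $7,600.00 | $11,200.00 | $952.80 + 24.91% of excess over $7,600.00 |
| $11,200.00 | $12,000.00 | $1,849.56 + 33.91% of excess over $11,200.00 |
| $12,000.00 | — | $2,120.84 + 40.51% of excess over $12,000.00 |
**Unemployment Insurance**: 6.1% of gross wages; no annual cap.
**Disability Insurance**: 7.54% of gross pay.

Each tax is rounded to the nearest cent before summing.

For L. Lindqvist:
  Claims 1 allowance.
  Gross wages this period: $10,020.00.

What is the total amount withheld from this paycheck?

$2,867.55

Canton Income Tax: taxable = $10,020.00 − 1×$220.00 = $9,800.00
  $952.80 + 24.91% × ($9,800.00 − $7,600.00) = $952.80 + 24.91% × $2,200.00 = $1,500.82
Unemployment Insurance: 6.1% × $10,020.00 = $611.22
Disability Insurance: 7.54% × $10,020.00 = $755.51
Total: $1,500.82 + $611.22 + $755.51 = $2,867.55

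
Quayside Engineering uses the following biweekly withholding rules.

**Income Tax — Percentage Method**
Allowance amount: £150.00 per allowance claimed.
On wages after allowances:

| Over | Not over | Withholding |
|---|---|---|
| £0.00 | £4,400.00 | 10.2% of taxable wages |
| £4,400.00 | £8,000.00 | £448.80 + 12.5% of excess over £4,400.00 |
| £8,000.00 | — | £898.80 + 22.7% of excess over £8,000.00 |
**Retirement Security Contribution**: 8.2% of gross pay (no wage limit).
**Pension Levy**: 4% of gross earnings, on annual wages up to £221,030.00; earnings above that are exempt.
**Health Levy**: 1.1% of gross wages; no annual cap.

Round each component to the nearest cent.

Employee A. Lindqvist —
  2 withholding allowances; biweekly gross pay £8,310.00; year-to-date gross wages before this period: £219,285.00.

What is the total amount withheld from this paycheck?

£1,743.70

Income Tax: taxable = £8,310.00 − 2×£150.00 = £8,010.00
  £898.80 + 22.7% × (£8,010.00 − £8,000.00) = £898.80 + 22.7% × £10.00 = £901.07
Retirement Security Contribution: 8.2% × £8,310.00 = £681.42
Pension Levy: cap £221,030.00 − YTD £219,285.00 = £1,745.00 subject; 4% × £1,745.00 = £69.80
Health Levy: 1.1% × £8,310.00 = £91.41
Total: £901.07 + £681.42 + £69.80 + £91.41 = £1,743.70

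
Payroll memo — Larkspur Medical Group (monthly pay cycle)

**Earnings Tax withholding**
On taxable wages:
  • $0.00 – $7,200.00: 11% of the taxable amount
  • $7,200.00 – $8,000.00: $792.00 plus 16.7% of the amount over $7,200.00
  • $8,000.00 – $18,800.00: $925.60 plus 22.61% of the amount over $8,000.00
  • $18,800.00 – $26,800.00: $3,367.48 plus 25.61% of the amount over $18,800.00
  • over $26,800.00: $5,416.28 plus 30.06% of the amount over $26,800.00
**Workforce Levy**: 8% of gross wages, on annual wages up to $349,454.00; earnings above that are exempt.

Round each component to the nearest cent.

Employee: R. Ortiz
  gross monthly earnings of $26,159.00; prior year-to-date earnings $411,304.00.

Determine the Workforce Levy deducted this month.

Workforce Levy: YTD $411,304.00 ≥ cap $349,454.00 → $0.00

$0.00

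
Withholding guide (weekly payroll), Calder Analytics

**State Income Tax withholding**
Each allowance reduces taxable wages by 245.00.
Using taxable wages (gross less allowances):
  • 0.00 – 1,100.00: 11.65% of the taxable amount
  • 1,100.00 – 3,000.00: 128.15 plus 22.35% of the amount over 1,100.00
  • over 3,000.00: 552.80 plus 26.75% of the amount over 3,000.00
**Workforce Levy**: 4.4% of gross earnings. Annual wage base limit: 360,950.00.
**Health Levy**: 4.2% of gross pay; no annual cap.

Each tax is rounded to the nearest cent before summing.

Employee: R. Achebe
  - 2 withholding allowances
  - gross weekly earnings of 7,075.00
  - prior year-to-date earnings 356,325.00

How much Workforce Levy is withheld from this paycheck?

Workforce Levy: cap 360,950.00 − YTD 356,325.00 = 4,625.00 subject; 4.4% × 4,625.00 = 203.50

203.50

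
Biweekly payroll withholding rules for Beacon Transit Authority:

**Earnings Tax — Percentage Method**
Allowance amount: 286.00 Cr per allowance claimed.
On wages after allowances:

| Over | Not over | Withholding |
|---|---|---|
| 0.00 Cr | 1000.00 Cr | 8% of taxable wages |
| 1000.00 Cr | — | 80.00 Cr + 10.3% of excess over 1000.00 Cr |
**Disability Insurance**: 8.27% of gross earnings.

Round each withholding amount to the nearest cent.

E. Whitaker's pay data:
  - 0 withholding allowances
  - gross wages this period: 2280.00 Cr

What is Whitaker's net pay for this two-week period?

1879.60 Cr

Earnings Tax: taxable = 2280.00 Cr
  80.00 Cr + 10.3% × (2280.00 Cr − 1000.00 Cr) = 80.00 Cr + 10.3% × 1280.00 Cr = 211.84 Cr
Disability Insurance: 8.27% × 2280.00 Cr = 188.56 Cr
Total withheld: 211.84 Cr + 188.56 Cr = 400.40 Cr
Net pay: 2280.00 Cr − 400.40 Cr = 1879.60 Cr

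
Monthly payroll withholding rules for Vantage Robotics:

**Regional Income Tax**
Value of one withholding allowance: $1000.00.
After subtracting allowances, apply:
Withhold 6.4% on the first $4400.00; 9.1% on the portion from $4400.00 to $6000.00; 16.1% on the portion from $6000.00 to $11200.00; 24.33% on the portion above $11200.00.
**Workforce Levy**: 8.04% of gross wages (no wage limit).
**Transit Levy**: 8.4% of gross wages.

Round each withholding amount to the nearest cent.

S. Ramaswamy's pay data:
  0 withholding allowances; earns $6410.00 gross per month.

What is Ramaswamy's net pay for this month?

Regional Income Tax: taxable = $6410.00
  $427.20 + 16.1% × ($6410.00 − $6000.00) = $427.20 + 16.1% × $410.00 = $493.21
Workforce Levy: 8.04% × $6410.00 = $515.36
Transit Levy: 8.4% × $6410.00 = $538.44
Total withheld: $493.21 + $515.36 + $538.44 = $1547.01
Net pay: $6410.00 − $1547.01 = $4862.99

$4862.99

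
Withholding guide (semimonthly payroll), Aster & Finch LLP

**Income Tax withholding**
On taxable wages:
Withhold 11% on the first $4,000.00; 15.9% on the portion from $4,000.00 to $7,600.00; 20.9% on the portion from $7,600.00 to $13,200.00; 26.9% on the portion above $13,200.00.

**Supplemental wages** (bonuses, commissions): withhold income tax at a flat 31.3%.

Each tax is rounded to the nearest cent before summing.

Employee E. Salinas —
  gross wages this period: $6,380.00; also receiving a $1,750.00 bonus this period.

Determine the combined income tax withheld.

Income Tax: taxable = $6,380.00
  $440.00 + 15.9% × ($6,380.00 − $4,000.00) = $440.00 + 15.9% × $2,380.00 = $818.42
Supplemental (31.3% flat on bonus): 31.3% × $1,750.00 = $547.75
Total income tax: $818.42 + $547.75 = $1,366.17

$1,366.17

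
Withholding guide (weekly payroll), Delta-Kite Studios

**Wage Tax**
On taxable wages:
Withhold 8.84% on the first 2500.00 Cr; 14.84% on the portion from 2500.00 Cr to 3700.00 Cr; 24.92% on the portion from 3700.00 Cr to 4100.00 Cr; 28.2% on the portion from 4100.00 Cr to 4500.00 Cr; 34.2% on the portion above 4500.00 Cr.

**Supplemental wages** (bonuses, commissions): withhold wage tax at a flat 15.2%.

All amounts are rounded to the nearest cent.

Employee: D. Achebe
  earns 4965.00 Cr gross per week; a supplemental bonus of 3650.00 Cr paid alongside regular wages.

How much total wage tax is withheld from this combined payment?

1325.39 Cr

Wage Tax: taxable = 4965.00 Cr
  611.56 Cr + 34.2% × (4965.00 Cr − 4500.00 Cr) = 611.56 Cr + 34.2% × 465.00 Cr = 770.59 Cr
Supplemental (15.2% flat on bonus): 15.2% × 3650.00 Cr = 554.80 Cr
Total wage tax: 770.59 Cr + 554.80 Cr = 1325.39 Cr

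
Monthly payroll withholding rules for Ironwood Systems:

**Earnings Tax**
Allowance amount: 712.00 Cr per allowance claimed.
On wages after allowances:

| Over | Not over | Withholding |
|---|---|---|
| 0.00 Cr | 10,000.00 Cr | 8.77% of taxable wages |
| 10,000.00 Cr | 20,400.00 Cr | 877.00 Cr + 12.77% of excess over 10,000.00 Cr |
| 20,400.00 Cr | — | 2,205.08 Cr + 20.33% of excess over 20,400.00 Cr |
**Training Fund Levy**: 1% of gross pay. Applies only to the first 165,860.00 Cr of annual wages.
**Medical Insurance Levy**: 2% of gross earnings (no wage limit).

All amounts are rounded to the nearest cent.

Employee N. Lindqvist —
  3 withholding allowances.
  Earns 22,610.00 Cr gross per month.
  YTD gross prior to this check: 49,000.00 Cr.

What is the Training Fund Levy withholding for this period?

226.10 Cr

Training Fund Levy: 1% × 22,610.00 Cr = 226.10 Cr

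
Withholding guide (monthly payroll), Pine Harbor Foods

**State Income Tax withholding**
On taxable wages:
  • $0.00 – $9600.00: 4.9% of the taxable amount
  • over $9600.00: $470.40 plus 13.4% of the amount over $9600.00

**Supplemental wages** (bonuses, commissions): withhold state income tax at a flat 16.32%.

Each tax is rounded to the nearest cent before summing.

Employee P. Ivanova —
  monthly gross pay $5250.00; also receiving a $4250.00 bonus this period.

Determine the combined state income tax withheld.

State Income Tax: taxable = $5250.00
  4.9% × $5250.00 = $257.25
Supplemental (16.32% flat on bonus): 16.32% × $4250.00 = $693.60
Total state income tax: $257.25 + $693.60 = $950.85

$950.85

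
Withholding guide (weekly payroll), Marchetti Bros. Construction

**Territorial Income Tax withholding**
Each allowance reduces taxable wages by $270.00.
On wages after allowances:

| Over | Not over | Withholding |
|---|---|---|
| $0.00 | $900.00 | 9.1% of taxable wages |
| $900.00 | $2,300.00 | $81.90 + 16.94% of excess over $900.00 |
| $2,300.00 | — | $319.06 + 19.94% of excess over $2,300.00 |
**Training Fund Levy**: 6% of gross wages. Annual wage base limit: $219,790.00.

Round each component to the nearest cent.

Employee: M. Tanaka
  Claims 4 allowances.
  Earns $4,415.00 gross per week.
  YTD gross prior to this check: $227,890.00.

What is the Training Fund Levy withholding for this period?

Training Fund Levy: YTD $227,890.00 ≥ cap $219,790.00 → $0.00

$0.00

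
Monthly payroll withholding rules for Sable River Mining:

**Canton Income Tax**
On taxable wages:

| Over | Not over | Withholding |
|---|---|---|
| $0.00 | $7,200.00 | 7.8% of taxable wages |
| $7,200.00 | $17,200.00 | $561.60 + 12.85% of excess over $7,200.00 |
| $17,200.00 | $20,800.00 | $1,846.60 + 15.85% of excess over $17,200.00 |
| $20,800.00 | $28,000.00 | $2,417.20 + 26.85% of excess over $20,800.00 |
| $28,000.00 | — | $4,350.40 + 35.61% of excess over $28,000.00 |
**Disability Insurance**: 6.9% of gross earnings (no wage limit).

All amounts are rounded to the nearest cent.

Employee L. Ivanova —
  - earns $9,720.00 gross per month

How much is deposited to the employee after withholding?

Canton Income Tax: taxable = $9,720.00
  $561.60 + 12.85% × ($9,720.00 − $7,200.00) = $561.60 + 12.85% × $2,520.00 = $885.42
Disability Insurance: 6.9% × $9,720.00 = $670.68
Total withheld: $885.42 + $670.68 = $1,556.10
Net pay: $9,720.00 − $1,556.10 = $8,163.90

$8,163.90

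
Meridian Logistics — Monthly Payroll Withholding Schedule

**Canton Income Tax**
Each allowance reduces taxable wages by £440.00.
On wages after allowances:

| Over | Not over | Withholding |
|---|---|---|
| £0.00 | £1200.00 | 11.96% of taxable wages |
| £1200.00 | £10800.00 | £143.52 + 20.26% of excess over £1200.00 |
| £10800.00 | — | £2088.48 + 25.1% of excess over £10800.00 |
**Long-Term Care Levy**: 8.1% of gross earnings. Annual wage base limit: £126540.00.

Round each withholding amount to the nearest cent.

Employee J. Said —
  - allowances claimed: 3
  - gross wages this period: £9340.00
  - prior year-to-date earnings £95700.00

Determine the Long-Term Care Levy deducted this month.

£756.54

Long-Term Care Levy: 8.1% × £9340.00 = £756.54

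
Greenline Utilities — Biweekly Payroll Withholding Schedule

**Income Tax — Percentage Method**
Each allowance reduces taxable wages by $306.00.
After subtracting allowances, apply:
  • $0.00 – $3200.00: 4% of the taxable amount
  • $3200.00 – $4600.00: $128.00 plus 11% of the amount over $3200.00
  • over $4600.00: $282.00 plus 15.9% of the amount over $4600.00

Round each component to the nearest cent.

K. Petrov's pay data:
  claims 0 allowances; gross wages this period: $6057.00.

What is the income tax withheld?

Income Tax: taxable = $6057.00
  $282.00 + 15.9% × ($6057.00 − $4600.00) = $282.00 + 15.9% × $1457.00 = $513.66

$513.66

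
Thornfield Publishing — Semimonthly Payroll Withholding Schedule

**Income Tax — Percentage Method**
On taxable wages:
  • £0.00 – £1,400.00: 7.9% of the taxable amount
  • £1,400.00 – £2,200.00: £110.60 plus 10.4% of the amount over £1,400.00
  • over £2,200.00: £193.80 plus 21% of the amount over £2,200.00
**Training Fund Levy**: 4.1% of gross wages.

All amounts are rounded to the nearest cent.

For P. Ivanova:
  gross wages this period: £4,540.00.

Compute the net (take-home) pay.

£3,668.66

Income Tax: taxable = £4,540.00
  £193.80 + 21% × (£4,540.00 − £2,200.00) = £193.80 + 21% × £2,340.00 = £685.20
Training Fund Levy: 4.1% × £4,540.00 = £186.14
Total withheld: £685.20 + £186.14 = £871.34
Net pay: £4,540.00 − £871.34 = £3,668.66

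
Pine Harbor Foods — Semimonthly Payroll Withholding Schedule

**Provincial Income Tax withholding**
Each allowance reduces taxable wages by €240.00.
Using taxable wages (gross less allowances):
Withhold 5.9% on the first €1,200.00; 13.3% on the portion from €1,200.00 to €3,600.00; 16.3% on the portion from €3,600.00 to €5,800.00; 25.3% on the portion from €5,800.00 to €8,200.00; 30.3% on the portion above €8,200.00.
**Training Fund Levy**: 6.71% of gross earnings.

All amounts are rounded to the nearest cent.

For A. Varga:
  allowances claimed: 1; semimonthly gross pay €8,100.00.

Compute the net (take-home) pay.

€6,286.71

Provincial Income Tax: taxable = €8,100.00 − 1×€240.00 = €7,860.00
  €748.60 + 25.3% × (€7,860.00 − €5,800.00) = €748.60 + 25.3% × €2,060.00 = €1,269.78
Training Fund Levy: 6.71% × €8,100.00 = €543.51
Total withheld: €1,269.78 + €543.51 = €1,813.29
Net pay: €8,100.00 − €1,813.29 = €6,286.71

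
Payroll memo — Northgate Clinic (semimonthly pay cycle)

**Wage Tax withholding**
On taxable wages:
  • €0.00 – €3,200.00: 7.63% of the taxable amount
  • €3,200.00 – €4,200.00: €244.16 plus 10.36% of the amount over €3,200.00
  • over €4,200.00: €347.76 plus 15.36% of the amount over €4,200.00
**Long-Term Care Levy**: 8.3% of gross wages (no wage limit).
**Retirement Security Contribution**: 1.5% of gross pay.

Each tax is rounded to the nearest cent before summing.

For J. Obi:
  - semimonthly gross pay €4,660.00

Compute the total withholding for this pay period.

€875.10

Wage Tax: taxable = €4,660.00
  €347.76 + 15.36% × (€4,660.00 − €4,200.00) = €347.76 + 15.36% × €460.00 = €418.42
Long-Term Care Levy: 8.3% × €4,660.00 = €386.78
Retirement Security Contribution: 1.5% × €4,660.00 = €69.90
Total: €418.42 + €386.78 + €69.90 = €875.10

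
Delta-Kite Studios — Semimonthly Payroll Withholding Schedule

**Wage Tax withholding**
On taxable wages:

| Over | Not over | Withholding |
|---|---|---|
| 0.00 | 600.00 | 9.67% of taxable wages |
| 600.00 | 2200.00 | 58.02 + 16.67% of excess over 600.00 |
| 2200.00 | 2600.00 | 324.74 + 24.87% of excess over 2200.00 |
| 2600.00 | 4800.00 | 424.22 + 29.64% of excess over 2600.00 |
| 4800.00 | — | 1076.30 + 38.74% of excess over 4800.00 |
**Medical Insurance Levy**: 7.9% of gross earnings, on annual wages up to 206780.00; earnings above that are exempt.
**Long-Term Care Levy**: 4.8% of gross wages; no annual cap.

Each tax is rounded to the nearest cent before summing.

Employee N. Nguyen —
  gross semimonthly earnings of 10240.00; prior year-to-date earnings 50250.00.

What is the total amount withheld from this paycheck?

4484.24

Wage Tax: taxable = 10240.00
  1076.30 + 38.74% × (10240.00 − 4800.00) = 1076.30 + 38.74% × 5440.00 = 3183.76
Medical Insurance Levy: 7.9% × 10240.00 = 808.96
Long-Term Care Levy: 4.8% × 10240.00 = 491.52
Total: 3183.76 + 808.96 + 491.52 = 4484.24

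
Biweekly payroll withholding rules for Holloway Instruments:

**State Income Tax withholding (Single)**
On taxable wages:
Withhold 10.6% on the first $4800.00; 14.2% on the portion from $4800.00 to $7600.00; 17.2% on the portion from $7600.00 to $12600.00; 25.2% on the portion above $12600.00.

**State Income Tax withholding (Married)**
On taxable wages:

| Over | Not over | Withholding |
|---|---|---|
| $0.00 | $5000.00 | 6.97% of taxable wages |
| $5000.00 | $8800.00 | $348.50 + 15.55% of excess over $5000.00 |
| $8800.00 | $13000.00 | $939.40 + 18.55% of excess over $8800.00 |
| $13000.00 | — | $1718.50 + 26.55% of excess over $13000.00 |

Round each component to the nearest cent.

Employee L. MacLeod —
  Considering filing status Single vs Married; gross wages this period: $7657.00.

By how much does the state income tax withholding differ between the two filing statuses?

State Income Tax (Single): taxable = $7657.00
  $906.40 + 17.2% × ($7657.00 − $7600.00) = $906.40 + 17.2% × $57.00 = $916.20
State Income Tax (Married): taxable = $7657.00
  $348.50 + 15.55% × ($7657.00 − $5000.00) = $348.50 + 15.55% × $2657.00 = $761.66
Difference: |$916.20 − $761.66| = $154.54 (higher under Single)

$154.54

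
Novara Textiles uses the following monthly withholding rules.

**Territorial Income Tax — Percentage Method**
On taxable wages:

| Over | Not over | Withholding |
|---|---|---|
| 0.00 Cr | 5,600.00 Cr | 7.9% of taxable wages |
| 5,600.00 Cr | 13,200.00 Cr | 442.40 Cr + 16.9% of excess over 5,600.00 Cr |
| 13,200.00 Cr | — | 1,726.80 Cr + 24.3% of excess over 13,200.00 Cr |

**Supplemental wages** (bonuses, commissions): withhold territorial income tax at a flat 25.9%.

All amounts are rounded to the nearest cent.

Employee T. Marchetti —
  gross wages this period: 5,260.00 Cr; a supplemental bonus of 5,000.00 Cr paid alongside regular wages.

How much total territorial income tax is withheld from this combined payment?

Territorial Income Tax: taxable = 5,260.00 Cr
  7.9% × 5,260.00 Cr = 415.54 Cr
Supplemental (25.9% flat on bonus): 25.9% × 5,000.00 Cr = 1,295.00 Cr
Total territorial income tax: 415.54 Cr + 1,295.00 Cr = 1,710.54 Cr

1,710.54 Cr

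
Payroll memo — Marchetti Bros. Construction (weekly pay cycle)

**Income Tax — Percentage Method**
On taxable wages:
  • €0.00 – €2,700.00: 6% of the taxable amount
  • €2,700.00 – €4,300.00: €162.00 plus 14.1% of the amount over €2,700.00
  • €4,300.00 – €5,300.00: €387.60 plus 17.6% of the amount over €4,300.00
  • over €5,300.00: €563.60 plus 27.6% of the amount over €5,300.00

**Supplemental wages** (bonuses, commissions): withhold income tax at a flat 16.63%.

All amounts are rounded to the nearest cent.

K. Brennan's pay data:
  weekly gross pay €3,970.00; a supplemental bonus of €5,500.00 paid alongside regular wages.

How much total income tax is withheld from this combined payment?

Income Tax: taxable = €3,970.00
  €162.00 + 14.1% × (€3,970.00 − €2,700.00) = €162.00 + 14.1% × €1,270.00 = €341.07
Supplemental (16.63% flat on bonus): 16.63% × €5,500.00 = €914.65
Total income tax: €341.07 + €914.65 = €1,255.72

€1,255.72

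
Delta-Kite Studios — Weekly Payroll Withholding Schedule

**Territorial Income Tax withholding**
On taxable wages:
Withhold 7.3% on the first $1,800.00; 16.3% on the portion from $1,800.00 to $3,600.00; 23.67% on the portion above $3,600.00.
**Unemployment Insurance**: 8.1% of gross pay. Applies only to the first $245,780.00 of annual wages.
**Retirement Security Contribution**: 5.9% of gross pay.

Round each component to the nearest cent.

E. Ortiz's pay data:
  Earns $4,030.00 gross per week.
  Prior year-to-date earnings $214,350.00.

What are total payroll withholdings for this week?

$1,090.78

Territorial Income Tax: taxable = $4,030.00
  $424.80 + 23.67% × ($4,030.00 − $3,600.00) = $424.80 + 23.67% × $430.00 = $526.58
Unemployment Insurance: 8.1% × $4,030.00 = $326.43
Retirement Security Contribution: 5.9% × $4,030.00 = $237.77
Total: $526.58 + $326.43 + $237.77 = $1,090.78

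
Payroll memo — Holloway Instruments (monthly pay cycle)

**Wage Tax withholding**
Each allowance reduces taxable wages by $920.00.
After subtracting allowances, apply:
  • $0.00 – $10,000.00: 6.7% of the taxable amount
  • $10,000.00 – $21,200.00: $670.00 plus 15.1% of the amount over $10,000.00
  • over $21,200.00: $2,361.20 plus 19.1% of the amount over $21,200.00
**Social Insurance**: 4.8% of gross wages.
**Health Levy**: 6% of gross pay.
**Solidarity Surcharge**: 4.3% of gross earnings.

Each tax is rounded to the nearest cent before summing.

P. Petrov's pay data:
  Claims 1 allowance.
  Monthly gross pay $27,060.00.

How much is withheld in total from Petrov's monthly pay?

Wage Tax: taxable = $27,060.00 − 1×$920.00 = $26,140.00
  $2,361.20 + 19.1% × ($26,140.00 − $21,200.00) = $2,361.20 + 19.1% × $4,940.00 = $3,304.74
Social Insurance: 4.8% × $27,060.00 = $1,298.88
Health Levy: 6% × $27,060.00 = $1,623.60
Solidarity Surcharge: 4.3% × $27,060.00 = $1,163.58
Total: $3,304.74 + $1,298.88 + $1,623.60 + $1,163.58 = $7,390.80

$7,390.80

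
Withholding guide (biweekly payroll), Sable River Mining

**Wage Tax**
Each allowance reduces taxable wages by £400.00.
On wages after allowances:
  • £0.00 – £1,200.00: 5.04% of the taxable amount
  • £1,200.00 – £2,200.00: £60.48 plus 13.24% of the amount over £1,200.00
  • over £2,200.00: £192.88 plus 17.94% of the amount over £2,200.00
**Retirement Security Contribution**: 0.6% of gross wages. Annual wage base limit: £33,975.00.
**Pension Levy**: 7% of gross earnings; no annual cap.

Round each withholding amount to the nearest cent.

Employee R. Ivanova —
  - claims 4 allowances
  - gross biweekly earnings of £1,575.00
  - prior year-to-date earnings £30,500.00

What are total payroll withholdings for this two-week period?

£119.70

Wage Tax: taxable = £1,575.00 − 4×£400.00 = £-25.00
  Taxable ≤ 0 → £0.00
Retirement Security Contribution: 0.6% × £1,575.00 = £9.45
Pension Levy: 7% × £1,575.00 = £110.25
Total: £0.00 + £9.45 + £110.25 = £119.70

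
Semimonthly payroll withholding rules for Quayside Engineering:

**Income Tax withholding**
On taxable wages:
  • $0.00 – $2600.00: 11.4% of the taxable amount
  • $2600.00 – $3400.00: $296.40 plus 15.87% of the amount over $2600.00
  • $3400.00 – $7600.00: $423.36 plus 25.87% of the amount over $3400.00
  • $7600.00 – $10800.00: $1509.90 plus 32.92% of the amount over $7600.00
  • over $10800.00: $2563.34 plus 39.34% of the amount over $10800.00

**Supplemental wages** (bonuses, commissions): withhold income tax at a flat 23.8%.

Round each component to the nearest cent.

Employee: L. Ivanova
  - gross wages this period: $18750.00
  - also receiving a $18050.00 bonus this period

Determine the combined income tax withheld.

Income Tax: taxable = $18750.00
  $2563.34 + 39.34% × ($18750.00 − $10800.00) = $2563.34 + 39.34% × $7950.00 = $5690.87
Supplemental (23.8% flat on bonus): 23.8% × $18050.00 = $4295.90
Total income tax: $5690.87 + $4295.90 = $9986.77

$9986.77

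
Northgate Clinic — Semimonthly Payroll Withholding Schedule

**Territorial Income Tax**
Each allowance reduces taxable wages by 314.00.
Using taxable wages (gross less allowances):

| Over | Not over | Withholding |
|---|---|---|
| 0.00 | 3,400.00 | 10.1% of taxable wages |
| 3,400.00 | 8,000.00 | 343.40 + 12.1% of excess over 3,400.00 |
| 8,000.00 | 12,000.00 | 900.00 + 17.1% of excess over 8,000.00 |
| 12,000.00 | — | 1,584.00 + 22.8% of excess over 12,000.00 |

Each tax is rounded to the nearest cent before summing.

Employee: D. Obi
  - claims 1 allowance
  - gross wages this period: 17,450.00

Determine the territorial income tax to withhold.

2,755.01

Territorial Income Tax: taxable = 17,450.00 − 1×314.00 = 17,136.00
  1,584.00 + 22.8% × (17,136.00 − 12,000.00) = 1,584.00 + 22.8% × 5,136.00 = 2,755.01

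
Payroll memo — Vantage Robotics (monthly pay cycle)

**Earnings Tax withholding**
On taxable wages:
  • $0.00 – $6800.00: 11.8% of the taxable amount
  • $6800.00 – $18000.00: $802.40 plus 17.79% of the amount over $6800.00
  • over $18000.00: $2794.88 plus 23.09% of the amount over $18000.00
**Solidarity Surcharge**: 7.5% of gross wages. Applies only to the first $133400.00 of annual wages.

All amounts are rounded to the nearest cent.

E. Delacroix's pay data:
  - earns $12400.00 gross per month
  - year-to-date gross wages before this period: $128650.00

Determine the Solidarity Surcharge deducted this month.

$356.25

Solidarity Surcharge: cap $133400.00 − YTD $128650.00 = $4750.00 subject; 7.5% × $4750.00 = $356.25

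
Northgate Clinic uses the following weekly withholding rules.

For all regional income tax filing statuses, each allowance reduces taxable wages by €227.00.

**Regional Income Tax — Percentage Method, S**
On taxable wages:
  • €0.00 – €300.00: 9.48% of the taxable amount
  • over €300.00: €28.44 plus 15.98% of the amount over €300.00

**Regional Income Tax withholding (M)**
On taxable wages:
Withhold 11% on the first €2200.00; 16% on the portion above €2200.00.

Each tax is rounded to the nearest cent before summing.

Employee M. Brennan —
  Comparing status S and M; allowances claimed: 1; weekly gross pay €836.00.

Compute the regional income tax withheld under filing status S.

Regional Income Tax (S): taxable = €836.00 − 1×€227.00 = €609.00
  €28.44 + 15.98% × (€609.00 − €300.00) = €28.44 + 15.98% × €309.00 = €77.82

€77.82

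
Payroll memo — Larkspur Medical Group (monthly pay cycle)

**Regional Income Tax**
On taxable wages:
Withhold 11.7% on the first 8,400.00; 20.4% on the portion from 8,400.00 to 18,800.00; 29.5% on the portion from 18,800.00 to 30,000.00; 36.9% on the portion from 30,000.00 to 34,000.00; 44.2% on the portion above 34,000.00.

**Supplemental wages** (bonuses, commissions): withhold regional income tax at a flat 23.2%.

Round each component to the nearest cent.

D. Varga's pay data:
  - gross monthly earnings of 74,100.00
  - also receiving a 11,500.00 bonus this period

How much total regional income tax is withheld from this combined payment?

Regional Income Tax: taxable = 74,100.00
  7,884.40 + 44.2% × (74,100.00 − 34,000.00) = 7,884.40 + 44.2% × 40,100.00 = 25,608.60
Supplemental (23.2% flat on bonus): 23.2% × 11,500.00 = 2,668.00
Total regional income tax: 25,608.60 + 2,668.00 = 28,276.60

28,276.60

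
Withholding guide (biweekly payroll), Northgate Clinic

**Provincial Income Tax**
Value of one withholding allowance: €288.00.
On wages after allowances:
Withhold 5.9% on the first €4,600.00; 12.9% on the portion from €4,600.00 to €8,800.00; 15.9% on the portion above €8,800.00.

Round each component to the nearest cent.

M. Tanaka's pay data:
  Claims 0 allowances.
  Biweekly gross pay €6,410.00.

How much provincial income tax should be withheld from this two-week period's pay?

Provincial Income Tax: taxable = €6,410.00
  €271.40 + 12.9% × (€6,410.00 − €4,600.00) = €271.40 + 12.9% × €1,810.00 = €504.89

€504.89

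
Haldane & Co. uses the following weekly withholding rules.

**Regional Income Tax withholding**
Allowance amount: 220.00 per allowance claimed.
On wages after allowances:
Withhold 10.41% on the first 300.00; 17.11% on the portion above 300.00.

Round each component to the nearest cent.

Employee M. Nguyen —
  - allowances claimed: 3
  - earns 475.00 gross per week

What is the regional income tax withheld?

0.00

Regional Income Tax: taxable = 475.00 − 3×220.00 = -185.00
  Taxable ≤ 0 → 0.00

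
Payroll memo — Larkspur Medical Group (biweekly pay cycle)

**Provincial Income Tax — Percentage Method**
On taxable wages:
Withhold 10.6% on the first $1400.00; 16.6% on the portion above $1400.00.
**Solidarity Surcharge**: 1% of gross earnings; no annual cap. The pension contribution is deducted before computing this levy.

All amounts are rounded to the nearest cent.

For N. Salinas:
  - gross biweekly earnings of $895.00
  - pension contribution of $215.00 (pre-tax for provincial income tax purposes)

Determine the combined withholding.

Provincial Income Tax: taxable = $895.00 − $215.00 = $680.00
  10.6% × $680.00 = $72.08
Solidarity Surcharge: 1% × $680.00 = $6.80
Total: $72.08 + $6.80 = $78.88

$78.88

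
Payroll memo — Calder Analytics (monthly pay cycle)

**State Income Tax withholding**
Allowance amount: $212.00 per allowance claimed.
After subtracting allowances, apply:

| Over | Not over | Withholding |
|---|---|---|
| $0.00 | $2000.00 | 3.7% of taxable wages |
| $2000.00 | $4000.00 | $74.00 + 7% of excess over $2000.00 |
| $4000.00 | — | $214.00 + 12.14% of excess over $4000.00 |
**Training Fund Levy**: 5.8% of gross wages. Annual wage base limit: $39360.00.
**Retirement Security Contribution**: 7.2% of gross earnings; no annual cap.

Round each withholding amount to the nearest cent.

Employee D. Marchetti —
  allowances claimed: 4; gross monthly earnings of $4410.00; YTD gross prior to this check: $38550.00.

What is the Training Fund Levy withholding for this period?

$46.98

Training Fund Levy: cap $39360.00 − YTD $38550.00 = $810.00 subject; 5.8% × $810.00 = $46.98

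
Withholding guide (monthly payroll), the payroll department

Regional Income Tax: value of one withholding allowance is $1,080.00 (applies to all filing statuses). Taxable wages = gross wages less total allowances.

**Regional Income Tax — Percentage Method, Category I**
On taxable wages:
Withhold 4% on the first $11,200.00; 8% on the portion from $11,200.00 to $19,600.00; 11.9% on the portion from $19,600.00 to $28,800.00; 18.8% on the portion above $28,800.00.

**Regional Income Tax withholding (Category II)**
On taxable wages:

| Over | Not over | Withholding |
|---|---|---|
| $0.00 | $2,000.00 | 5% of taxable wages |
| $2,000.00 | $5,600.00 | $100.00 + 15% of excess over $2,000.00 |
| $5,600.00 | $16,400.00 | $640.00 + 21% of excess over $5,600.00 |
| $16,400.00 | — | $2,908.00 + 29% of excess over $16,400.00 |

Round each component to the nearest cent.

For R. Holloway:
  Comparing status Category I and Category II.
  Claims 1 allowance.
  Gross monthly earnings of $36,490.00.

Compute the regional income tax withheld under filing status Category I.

$3,457.48

Regional Income Tax (Category I): taxable = $36,490.00 − 1×$1,080.00 = $35,410.00
  $2,214.80 + 18.8% × ($35,410.00 − $28,800.00) = $2,214.80 + 18.8% × $6,610.00 = $3,457.48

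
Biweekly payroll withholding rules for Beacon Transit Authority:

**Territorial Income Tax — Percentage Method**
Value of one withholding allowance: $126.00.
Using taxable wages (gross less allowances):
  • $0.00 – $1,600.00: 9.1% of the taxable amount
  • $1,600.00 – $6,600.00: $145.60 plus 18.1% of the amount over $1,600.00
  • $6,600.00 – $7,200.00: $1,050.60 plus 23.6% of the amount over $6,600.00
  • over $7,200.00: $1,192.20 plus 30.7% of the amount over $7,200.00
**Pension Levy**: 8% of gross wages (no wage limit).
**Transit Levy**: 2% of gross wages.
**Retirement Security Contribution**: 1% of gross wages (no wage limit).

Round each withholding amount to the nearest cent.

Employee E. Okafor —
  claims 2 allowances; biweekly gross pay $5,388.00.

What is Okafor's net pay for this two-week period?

$4,009.70

Territorial Income Tax: taxable = $5,388.00 − 2×$126.00 = $5,136.00
  $145.60 + 18.1% × ($5,136.00 − $1,600.00) = $145.60 + 18.1% × $3,536.00 = $785.62
Pension Levy: 8% × $5,388.00 = $431.04
Transit Levy: 2% × $5,388.00 = $107.76
Retirement Security Contribution: 1% × $5,388.00 = $53.88
Total withheld: $785.62 + $431.04 + $107.76 + $53.88 = $1,378.30
Net pay: $5,388.00 − $1,378.30 = $4,009.70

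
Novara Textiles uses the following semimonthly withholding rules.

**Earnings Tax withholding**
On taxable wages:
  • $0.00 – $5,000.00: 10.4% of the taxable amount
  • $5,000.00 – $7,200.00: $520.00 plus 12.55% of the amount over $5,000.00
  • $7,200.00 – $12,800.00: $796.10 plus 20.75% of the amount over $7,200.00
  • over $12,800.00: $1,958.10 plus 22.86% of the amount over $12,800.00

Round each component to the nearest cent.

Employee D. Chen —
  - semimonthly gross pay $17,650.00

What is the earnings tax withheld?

Earnings Tax: taxable = $17,650.00
  $1,958.10 + 22.86% × ($17,650.00 − $12,800.00) = $1,958.10 + 22.86% × $4,850.00 = $3,066.81

$3,066.81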